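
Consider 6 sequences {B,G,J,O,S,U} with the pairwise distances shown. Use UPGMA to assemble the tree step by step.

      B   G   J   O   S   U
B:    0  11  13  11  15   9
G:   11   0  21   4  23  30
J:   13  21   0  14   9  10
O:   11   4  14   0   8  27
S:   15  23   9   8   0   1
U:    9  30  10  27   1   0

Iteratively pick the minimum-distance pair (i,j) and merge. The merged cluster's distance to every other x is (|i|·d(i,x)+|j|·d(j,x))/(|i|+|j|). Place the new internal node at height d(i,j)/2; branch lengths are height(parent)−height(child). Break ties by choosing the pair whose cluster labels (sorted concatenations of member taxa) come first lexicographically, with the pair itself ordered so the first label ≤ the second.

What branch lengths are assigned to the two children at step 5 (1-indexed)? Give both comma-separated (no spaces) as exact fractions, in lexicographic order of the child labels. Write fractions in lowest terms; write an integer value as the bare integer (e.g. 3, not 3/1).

iteration 1: select S,U (d=1); attach at lengths (1/2, 1/2); label the merged cluster SU
  updated: d(B,SU)=12, d(G,SU)=53/2, d(J,SU)=19/2, d(O,SU)=35/2
iteration 2: select G,O (d=4); attach at lengths (2, 2); label the merged cluster GO
  updated: d(B,GO)=11, d(GO,J)=35/2, d(GO,SU)=22
iteration 3: select J,SU (d=19/2); attach at lengths (19/4, 17/4); label the merged cluster JSU
  updated: d(B,JSU)=37/3, d(GO,JSU)=41/2
iteration 4: select B,GO (d=11); attach at lengths (11/2, 7/2); label the merged cluster BGO
  updated: d(BGO,JSU)=160/9
iteration 5: select BGO,JSU (d=160/9); attach at lengths (61/18, 149/36); label the merged cluster BGJOSU
final tree: ((B:11/2,(G:2,O:2):7/2):61/18,(J:19/4,(S:1/2,U:1/2):17/4):149/36)
total length: 1099/36

61/18,149/36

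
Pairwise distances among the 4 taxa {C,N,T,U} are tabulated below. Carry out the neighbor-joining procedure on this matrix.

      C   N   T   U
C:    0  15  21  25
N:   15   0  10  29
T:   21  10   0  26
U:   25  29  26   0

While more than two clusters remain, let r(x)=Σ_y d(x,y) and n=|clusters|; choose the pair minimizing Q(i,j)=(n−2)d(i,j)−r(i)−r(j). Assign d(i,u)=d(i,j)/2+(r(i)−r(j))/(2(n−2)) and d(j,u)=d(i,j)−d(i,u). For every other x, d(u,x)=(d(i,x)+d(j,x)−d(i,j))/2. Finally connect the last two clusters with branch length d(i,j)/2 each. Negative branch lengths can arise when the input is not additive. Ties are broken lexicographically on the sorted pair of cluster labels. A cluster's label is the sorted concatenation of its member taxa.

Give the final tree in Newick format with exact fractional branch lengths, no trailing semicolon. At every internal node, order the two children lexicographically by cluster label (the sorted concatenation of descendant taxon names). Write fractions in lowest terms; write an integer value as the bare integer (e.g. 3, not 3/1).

1. join C+U (d=25, Q=-91) ⇒ CU; edges |C|=31/4, |U|=69/4
  updated: d(CU,N)=19/2, d(CU,T)=11
2. join CU+N (d=19/2, Q=-61/2) ⇒ CNU; edges |CU|=21/4, |N|=17/4
  updated: d(CNU,T)=23/4
3. join CNU+T (d=23/4) ⇒ CNTU; edges |CNU|=23/8, |T|=23/8
final tree: (((C:31/4,U:69/4):21/4,N:17/4):23/8,T:23/8)
total length: 161/4

(((C:31/4,U:69/4):21/4,N:17/4):23/8,T:23/8)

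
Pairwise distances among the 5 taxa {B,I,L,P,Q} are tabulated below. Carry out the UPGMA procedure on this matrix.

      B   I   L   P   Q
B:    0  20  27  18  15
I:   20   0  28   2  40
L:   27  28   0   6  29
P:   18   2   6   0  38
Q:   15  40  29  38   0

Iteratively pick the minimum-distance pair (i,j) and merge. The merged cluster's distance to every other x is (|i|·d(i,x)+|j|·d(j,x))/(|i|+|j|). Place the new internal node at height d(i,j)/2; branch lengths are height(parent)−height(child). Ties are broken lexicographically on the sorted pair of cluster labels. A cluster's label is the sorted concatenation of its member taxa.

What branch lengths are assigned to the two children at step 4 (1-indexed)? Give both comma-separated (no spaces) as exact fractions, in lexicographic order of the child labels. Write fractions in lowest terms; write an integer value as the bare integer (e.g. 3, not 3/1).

41/6,35/6

step 1: merge (I,P) at d=2; branch lengths I→1, P→1; new cluster IP
  updated: d(B,IP)=19, d(IP,L)=17, d(IP,Q)=39
step 2: merge (B,Q) at d=15; branch lengths B→15/2, Q→15/2; new cluster BQ
  updated: d(BQ,IP)=29, d(BQ,L)=28
step 3: merge (IP,L) at d=17; branch lengths IP→15/2, L→17/2; new cluster ILP
  updated: d(BQ,ILP)=86/3
step 4: merge (BQ,ILP) at d=86/3; branch lengths BQ→41/6, ILP→35/6; new cluster BILPQ
final tree: ((B:15/2,Q:15/2):41/6,((I:1,P:1):15/2,L:17/2):35/6)
total length: 137/3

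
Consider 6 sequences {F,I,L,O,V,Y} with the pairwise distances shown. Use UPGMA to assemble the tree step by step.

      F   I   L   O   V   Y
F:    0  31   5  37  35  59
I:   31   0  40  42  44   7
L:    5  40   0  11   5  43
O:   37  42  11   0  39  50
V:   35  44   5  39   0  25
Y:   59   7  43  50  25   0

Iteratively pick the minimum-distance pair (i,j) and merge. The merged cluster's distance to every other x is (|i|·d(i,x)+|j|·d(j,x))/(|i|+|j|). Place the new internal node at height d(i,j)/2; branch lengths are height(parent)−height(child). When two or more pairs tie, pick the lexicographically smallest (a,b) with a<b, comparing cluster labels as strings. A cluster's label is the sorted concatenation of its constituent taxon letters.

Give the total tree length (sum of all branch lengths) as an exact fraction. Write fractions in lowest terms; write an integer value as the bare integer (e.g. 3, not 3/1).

289/4

1. join F+L (d=5) ⇒ FL; edges |F|=5/2, |L|=5/2
  updated: d(FL,I)=71/2, d(FL,O)=24, d(FL,V)=20, d(FL,Y)=51
2. join I+Y (d=7) ⇒ IY; edges |I|=7/2, |Y|=7/2
  updated: d(FL,IY)=173/4, d(IY,O)=46, d(IY,V)=69/2
3. join FL+V (d=20) ⇒ FLV; edges |FL|=15/2, |V|=10
  updated: d(FLV,IY)=121/3, d(FLV,O)=29
4. join FLV+O (d=29) ⇒ FLOV; edges |FLV|=9/2, |O|=29/2
  updated: d(FLOV,IY)=167/4
5. join FLOV+IY (d=167/4) ⇒ FILOVY; edges |FLOV|=51/8, |IY|=139/8
final tree: ((((F:5/2,L:5/2):15/2,V:10):9/2,O:29/2):51/8,(I:7/2,Y:7/2):139/8)
total length: 289/4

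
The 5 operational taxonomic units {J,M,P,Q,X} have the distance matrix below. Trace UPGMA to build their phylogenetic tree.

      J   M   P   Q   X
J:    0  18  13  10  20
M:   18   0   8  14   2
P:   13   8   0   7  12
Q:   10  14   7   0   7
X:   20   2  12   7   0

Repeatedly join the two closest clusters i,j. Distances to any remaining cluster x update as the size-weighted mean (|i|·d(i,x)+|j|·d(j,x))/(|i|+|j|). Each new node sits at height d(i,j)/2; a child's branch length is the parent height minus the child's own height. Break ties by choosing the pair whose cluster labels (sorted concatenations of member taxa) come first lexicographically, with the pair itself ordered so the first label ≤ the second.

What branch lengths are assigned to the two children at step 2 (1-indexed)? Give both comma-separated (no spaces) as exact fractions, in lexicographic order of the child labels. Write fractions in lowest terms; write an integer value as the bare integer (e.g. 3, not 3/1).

7/2,7/2

iteration 1: select M,X (d=2); attach at lengths (1, 1); label the merged cluster MX
  updated: d(J,MX)=19, d(MX,P)=10, d(MX,Q)=21/2
iteration 2: select P,Q (d=7); attach at lengths (7/2, 7/2); label the merged cluster PQ
  updated: d(J,PQ)=23/2, d(MX,PQ)=41/4
iteration 3: select MX,PQ (d=41/4); attach at lengths (33/8, 13/8); label the merged cluster MPQX
  updated: d(J,MPQX)=61/4
iteration 4: select J,MPQX (d=61/4); attach at lengths (61/8, 5/2); label the merged cluster JMPQX
final tree: (J:61/8,((M:1,X:1):33/8,(P:7/2,Q:7/2):13/8):5/2)
total length: 199/8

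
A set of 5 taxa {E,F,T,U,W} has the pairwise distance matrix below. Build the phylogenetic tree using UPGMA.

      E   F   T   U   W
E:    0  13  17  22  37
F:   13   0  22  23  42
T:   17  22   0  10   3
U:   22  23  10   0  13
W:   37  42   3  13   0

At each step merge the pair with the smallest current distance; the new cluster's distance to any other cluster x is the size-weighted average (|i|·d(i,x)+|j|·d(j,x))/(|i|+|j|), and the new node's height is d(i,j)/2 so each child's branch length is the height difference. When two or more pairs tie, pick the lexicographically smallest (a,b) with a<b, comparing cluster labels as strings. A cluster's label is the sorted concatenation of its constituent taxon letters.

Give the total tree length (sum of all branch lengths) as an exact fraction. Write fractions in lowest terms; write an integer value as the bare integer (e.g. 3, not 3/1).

step 1: merge (T,W) at d=3; branch lengths T→3/2, W→3/2; new cluster TW
  updated: d(E,TW)=27, d(F,TW)=32, d(TW,U)=23/2
step 2: merge (TW,U) at d=23/2; branch lengths TW→17/4, U→23/4; new cluster TUW
  updated: d(E,TUW)=76/3, d(F,TUW)=29
step 3: merge (E,F) at d=13; branch lengths E→13/2, F→13/2; new cluster EF
  updated: d(EF,TUW)=163/6
step 4: merge (EF,TUW) at d=163/6; branch lengths EF→85/12, TUW→47/6; new cluster EFTUW
final tree: ((E:13/2,F:13/2):85/12,((T:3/2,W:3/2):17/4,U:23/4):47/6)
total length: 491/12

491/12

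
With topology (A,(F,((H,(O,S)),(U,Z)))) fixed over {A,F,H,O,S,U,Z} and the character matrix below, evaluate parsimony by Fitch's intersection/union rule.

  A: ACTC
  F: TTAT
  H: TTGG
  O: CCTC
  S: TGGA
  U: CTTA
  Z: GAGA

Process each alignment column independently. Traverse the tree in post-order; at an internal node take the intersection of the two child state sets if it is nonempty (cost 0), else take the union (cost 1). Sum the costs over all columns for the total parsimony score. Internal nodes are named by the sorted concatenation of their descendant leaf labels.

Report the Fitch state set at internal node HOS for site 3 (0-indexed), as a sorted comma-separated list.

A,C,G

site 0, node OS: O={C} ∪ S={T} → {C,T} (+1)
site 0, node HOS: H={T} ∩ OS={C,T} → {T} (+0)
site 0, node UZ: U={C} ∪ Z={G} → {C,G} (+1)
site 0, node HOSUZ: HOS={T} ∪ UZ={C,G} → {C,G,T} (+1)
site 0, node FHOSUZ: F={T} ∩ HOSUZ={C,G,T} → {T} (+0)
site 0, node AFHOSUZ: A={A} ∪ FHOSUZ={T} → {A,T} (+1)
site 1, node OS: O={C} ∪ S={G} → {C,G} (+1)
site 1, node HOS: H={T} ∪ OS={C,G} → {C,G,T} (+1)
site 1, node UZ: U={T} ∪ Z={A} → {A,T} (+1)
site 1, node HOSUZ: HOS={C,G,T} ∩ UZ={A,T} → {T} (+0)
site 1, node FHOSUZ: F={T} ∩ HOSUZ={T} → {T} (+0)
site 1, node AFHOSUZ: A={C} ∪ FHOSUZ={T} → {C,T} (+1)
site 2, node OS: O={T} ∪ S={G} → {G,T} (+1)
site 2, node HOS: H={G} ∩ OS={G,T} → {G} (+0)
site 2, node UZ: U={T} ∪ Z={G} → {G,T} (+1)
site 2, node HOSUZ: HOS={G} ∩ UZ={G,T} → {G} (+0)
site 2, node FHOSUZ: F={A} ∪ HOSUZ={G} → {A,G} (+1)
site 2, node AFHOSUZ: A={T} ∪ FHOSUZ={A,G} → {A,G,T} (+1)
site 3, node OS: O={C} ∪ S={A} → {A,C} (+1)
site 3, node HOS: H={G} ∪ OS={A,C} → {A,C,G} (+1)
site 3, node UZ: U={A} ∩ Z={A} → {A} (+0)
site 3, node HOSUZ: HOS={A,C,G} ∩ UZ={A} → {A} (+0)
site 3, node FHOSUZ: F={T} ∪ HOSUZ={A} → {A,T} (+1)
site 3, node AFHOSUZ: A={C} ∪ FHOSUZ={A,T} → {A,C,T} (+1)
per-site changes: [4, 4, 4, 4]; total = 16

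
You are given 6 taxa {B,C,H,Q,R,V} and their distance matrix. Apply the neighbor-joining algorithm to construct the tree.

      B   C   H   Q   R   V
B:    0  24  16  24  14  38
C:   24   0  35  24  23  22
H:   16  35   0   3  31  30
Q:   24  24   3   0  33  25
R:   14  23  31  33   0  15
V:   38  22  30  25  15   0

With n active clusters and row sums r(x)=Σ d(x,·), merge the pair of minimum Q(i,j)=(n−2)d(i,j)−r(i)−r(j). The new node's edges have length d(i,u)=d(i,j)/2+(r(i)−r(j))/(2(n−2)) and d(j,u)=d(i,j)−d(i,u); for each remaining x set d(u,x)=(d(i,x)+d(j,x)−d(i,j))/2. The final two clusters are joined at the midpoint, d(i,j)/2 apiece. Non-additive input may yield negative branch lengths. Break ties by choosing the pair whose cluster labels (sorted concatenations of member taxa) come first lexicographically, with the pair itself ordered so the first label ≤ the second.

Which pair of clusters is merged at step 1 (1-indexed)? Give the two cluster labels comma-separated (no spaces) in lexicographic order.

H,Q

1. join H+Q (d=3, Q=-212) ⇒ HQ; edges |H|=9/4, |Q|=3/4
  updated: d(B,HQ)=37/2, d(C,HQ)=28, d(HQ,R)=61/2, d(HQ,V)=26
2. join B+HQ (d=37/2, Q=-142) ⇒ BHQ; edges |B|=47/6, |HQ|=32/3
  updated: d(BHQ,C)=67/4, d(BHQ,R)=13, d(BHQ,V)=91/4
3. join BHQ+C (d=67/4, Q=-323/4) ⇒ BCHQ; edges |BHQ|=97/16, |C|=171/16
  updated: d(BCHQ,R)=77/8, d(BCHQ,V)=14
4. join BCHQ+R (d=77/8, Q=-309/8) ⇒ BCHQR; edges |BCHQ|=69/16, |R|=85/16
  updated: d(BCHQR,V)=155/16
5. join BCHQR+V (d=155/16) ⇒ BCHQRV; edges |BCHQR|=155/32, |V|=155/32
final tree: ((((B:47/6,(H:9/4,Q:3/4):32/3):97/16,C:171/16):69/16,R:85/16):155/32,V:155/32)
total length: 921/16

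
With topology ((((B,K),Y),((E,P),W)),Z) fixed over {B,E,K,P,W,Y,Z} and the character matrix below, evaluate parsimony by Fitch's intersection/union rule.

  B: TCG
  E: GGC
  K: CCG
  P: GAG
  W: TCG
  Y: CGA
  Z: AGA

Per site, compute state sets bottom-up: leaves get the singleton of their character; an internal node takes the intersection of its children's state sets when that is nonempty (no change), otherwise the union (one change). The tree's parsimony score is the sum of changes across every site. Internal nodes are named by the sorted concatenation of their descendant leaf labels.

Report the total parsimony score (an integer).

10

site 0, node BK: B={T} ∪ K={C} → {C,T} (+1)
site 0, node BKY: BK={C,T} ∩ Y={C} → {C} (+0)
site 0, node EP: E={G} ∩ P={G} → {G} (+0)
site 0, node EPW: EP={G} ∪ W={T} → {G,T} (+1)
site 0, node BEKPWY: BKY={C} ∪ EPW={G,T} → {C,G,T} (+1)
site 0, node BEKPWYZ: BEKPWY={C,G,T} ∪ Z={A} → {A,C,G,T} (+1)
site 1, node BK: B={C} ∩ K={C} → {C} (+0)
site 1, node BKY: BK={C} ∪ Y={G} → {C,G} (+1)
site 1, node EP: E={G} ∪ P={A} → {A,G} (+1)
site 1, node EPW: EP={A,G} ∪ W={C} → {A,C,G} (+1)
site 1, node BEKPWY: BKY={C,G} ∩ EPW={A,C,G} → {C,G} (+0)
site 1, node BEKPWYZ: BEKPWY={C,G} ∩ Z={G} → {G} (+0)
site 2, node BK: B={G} ∩ K={G} → {G} (+0)
site 2, node BKY: BK={G} ∪ Y={A} → {A,G} (+1)
site 2, node EP: E={C} ∪ P={G} → {C,G} (+1)
site 2, node EPW: EP={C,G} ∩ W={G} → {G} (+0)
site 2, node BEKPWY: BKY={A,G} ∩ EPW={G} → {G} (+0)
site 2, node BEKPWYZ: BEKPWY={G} ∪ Z={A} → {A,G} (+1)
per-site changes: [4, 3, 3]; total = 10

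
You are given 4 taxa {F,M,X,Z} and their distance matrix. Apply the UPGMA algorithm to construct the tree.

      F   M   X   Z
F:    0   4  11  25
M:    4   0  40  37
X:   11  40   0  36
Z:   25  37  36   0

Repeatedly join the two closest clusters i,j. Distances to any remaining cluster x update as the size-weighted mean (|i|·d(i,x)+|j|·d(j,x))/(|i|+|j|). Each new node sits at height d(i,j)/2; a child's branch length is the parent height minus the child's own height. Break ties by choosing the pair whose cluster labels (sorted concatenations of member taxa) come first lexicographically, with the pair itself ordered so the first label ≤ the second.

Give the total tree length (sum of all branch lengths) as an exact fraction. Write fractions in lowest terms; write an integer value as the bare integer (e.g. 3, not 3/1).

step 1: merge (F,M) at d=4; branch lengths F→2, M→2; new cluster FM
  updated: d(FM,X)=51/2, d(FM,Z)=31
step 2: merge (FM,X) at d=51/2; branch lengths FM→43/4, X→51/4; new cluster FMX
  updated: d(FMX,Z)=98/3
step 3: merge (FMX,Z) at d=98/3; branch lengths FMX→43/12, Z→49/3; new cluster FMXZ
final tree: (((F:2,M:2):43/4,X:51/4):43/12,Z:49/3)
total length: 569/12

569/12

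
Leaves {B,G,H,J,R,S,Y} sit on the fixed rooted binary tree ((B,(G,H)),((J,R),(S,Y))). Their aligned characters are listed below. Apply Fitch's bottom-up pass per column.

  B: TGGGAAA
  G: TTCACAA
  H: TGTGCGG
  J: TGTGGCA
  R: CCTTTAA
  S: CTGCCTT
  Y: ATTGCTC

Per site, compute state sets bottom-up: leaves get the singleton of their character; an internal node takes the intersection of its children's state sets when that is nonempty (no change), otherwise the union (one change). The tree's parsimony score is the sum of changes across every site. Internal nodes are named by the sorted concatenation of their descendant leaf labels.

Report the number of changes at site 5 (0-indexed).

3

site 0, node GH: G={T} ∩ H={T} → {T} (+0)
site 0, node BGH: B={T} ∩ GH={T} → {T} (+0)
site 0, node JR: J={T} ∪ R={C} → {C,T} (+1)
site 0, node SY: S={C} ∪ Y={A} → {A,C} (+1)
site 0, node JRSY: JR={C,T} ∩ SY={A,C} → {C} (+0)
site 0, node BGHJRSY: BGH={T} ∪ JRSY={C} → {C,T} (+1)
site 1, node GH: G={T} ∪ H={G} → {G,T} (+1)
site 1, node BGH: B={G} ∩ GH={G,T} → {G} (+0)
site 1, node JR: J={G} ∪ R={C} → {C,G} (+1)
site 1, node SY: S={T} ∩ Y={T} → {T} (+0)
site 1, node JRSY: JR={C,G} ∪ SY={T} → {C,G,T} (+1)
site 1, node BGHJRSY: BGH={G} ∩ JRSY={C,G,T} → {G} (+0)
site 2, node GH: G={C} ∪ H={T} → {C,T} (+1)
site 2, node BGH: B={G} ∪ GH={C,T} → {C,G,T} (+1)
site 2, node JR: J={T} ∩ R={T} → {T} (+0)
site 2, node SY: S={G} ∪ Y={T} → {G,T} (+1)
site 2, node JRSY: JR={T} ∩ SY={G,T} → {T} (+0)
site 2, node BGHJRSY: BGH={C,G,T} ∩ JRSY={T} → {T} (+0)
site 3, node GH: G={A} ∪ H={G} → {A,G} (+1)
site 3, node BGH: B={G} ∩ GH={A,G} → {G} (+0)
site 3, node JR: J={G} ∪ R={T} → {G,T} (+1)
site 3, node SY: S={C} ∪ Y={G} → {C,G} (+1)
site 3, node JRSY: JR={G,T} ∩ SY={C,G} → {G} (+0)
site 3, node BGHJRSY: BGH={G} ∩ JRSY={G} → {G} (+0)
site 4, node GH: G={C} ∩ H={C} → {C} (+0)
site 4, node BGH: B={A} ∪ GH={C} → {A,C} (+1)
site 4, node JR: J={G} ∪ R={T} → {G,T} (+1)
site 4, node SY: S={C} ∩ Y={C} → {C} (+0)
site 4, node JRSY: JR={G,T} ∪ SY={C} → {C,G,T} (+1)
site 4, node BGHJRSY: BGH={A,C} ∩ JRSY={C,G,T} → {C} (+0)
site 5, node GH: G={A} ∪ H={G} → {A,G} (+1)
site 5, node BGH: B={A} ∩ GH={A,G} → {A} (+0)
site 5, node JR: J={C} ∪ R={A} → {A,C} (+1)
site 5, node SY: S={T} ∩ Y={T} → {T} (+0)
site 5, node JRSY: JR={A,C} ∪ SY={T} → {A,C,T} (+1)
site 5, node BGHJRSY: BGH={A} ∩ JRSY={A,C,T} → {A} (+0)
site 6, node GH: G={A} ∪ H={G} → {A,G} (+1)
site 6, node BGH: B={A} ∩ GH={A,G} → {A} (+0)
site 6, node JR: J={A} ∩ R={A} → {A} (+0)
site 6, node SY: S={T} ∪ Y={C} → {C,T} (+1)
site 6, node JRSY: JR={A} ∪ SY={C,T} → {A,C,T} (+1)
site 6, node BGHJRSY: BGH={A} ∩ JRSY={A,C,T} → {A} (+0)
per-site changes: [3, 3, 3, 3, 3, 3, 3]; total = 21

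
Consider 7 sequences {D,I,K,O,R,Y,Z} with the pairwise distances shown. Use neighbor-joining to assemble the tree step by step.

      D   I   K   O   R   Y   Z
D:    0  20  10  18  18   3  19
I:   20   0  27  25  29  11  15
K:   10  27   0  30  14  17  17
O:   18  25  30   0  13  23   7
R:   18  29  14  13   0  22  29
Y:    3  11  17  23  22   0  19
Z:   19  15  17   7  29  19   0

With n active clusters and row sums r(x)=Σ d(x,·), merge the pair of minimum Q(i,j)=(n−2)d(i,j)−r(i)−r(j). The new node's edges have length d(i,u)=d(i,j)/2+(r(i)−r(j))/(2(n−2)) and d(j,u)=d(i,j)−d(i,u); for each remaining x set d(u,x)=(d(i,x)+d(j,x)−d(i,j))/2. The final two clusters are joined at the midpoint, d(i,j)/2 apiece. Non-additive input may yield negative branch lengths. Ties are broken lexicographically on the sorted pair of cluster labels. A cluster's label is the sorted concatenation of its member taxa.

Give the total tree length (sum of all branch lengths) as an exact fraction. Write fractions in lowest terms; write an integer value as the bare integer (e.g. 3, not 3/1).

207/4

iteration 1: select O,Z (d=7, Q=-187); attach at lengths (9/2, 5/2); label the merged cluster OZ
  updated: d(D,OZ)=15, d(I,OZ)=33/2, d(K,OZ)=20, d(OZ,R)=35/2, d(OZ,Y)=35/2
iteration 2: select K,R (d=14, Q=-265/2); attach at lengths (87/16, 137/16); label the merged cluster KR
  updated: d(D,KR)=7, d(I,KR)=21, d(KR,OZ)=47/4, d(KR,Y)=25/2
iteration 3: select D,Y (d=3, Q=-80); attach at lengths (5/3, 4/3); label the merged cluster DY
  updated: d(DY,I)=14, d(DY,KR)=33/4, d(DY,OZ)=59/4
iteration 4: select DY,KR (d=33/4, Q=-123/2); attach at lengths (25/8, 41/8); label the merged cluster DKRY
  updated: d(DKRY,I)=107/8, d(DKRY,OZ)=73/8
iteration 5: select DKRY,I (d=107/8, Q=-39); attach at lengths (3, 83/8); label the merged cluster DIKRY
  updated: d(DIKRY,OZ)=49/8
iteration 6: select DIKRY,OZ (d=49/8); attach at lengths (49/16, 49/16); label the merged cluster DIKORYZ
final tree: ((((D:5/3,Y:4/3):25/8,(K:87/16,R:137/16):41/8):3,I:83/8):49/16,(O:9/2,Z:5/2):49/16)
total length: 207/4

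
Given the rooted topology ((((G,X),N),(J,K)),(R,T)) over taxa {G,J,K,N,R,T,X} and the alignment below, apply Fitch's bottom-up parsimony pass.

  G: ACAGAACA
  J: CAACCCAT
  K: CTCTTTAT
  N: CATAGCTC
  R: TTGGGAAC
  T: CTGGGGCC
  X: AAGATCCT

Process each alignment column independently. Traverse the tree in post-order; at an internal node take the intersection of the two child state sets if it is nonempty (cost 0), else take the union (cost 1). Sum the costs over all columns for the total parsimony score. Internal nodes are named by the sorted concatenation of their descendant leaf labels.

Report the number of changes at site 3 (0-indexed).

4

GX@0: {A} ∩ {A} = {A} (intersection, +0)
GNX@0: {A} ∪ {C} = {A,C} (union, +1)
JK@0: {C} ∩ {C} = {C} (intersection, +0)
GJKNX@0: {A,C} ∩ {C} = {C} (intersection, +0)
RT@0: {T} ∪ {C} = {C,T} (union, +1)
GJKNRTX@0: {C} ∩ {C,T} = {C} (intersection, +0)
GX@1: {C} ∪ {A} = {A,C} (union, +1)
GNX@1: {A,C} ∩ {A} = {A} (intersection, +0)
JK@1: {A} ∪ {T} = {A,T} (union, +1)
GJKNX@1: {A} ∩ {A,T} = {A} (intersection, +0)
RT@1: {T} ∩ {T} = {T} (intersection, +0)
GJKNRTX@1: {A} ∪ {T} = {A,T} (union, +1)
GX@2: {A} ∪ {G} = {A,G} (union, +1)
GNX@2: {A,G} ∪ {T} = {A,G,T} (union, +1)
JK@2: {A} ∪ {C} = {A,C} (union, +1)
GJKNX@2: {A,G,T} ∩ {A,C} = {A} (intersection, +0)
RT@2: {G} ∩ {G} = {G} (intersection, +0)
GJKNRTX@2: {A} ∪ {G} = {A,G} (union, +1)
GX@3: {G} ∪ {A} = {A,G} (union, +1)
GNX@3: {A,G} ∩ {A} = {A} (intersection, +0)
JK@3: {C} ∪ {T} = {C,T} (union, +1)
GJKNX@3: {A} ∪ {C,T} = {A,C,T} (union, +1)
RT@3: {G} ∩ {G} = {G} (intersection, +0)
GJKNRTX@3: {A,C,T} ∪ {G} = {A,C,G,T} (union, +1)
GX@4: {A} ∪ {T} = {A,T} (union, +1)
GNX@4: {A,T} ∪ {G} = {A,G,T} (union, +1)
JK@4: {C} ∪ {T} = {C,T} (union, +1)
GJKNX@4: {A,G,T} ∩ {C,T} = {T} (intersection, +0)
RT@4: {G} ∩ {G} = {G} (intersection, +0)
GJKNRTX@4: {T} ∪ {G} = {G,T} (union, +1)
GX@5: {A} ∪ {C} = {A,C} (union, +1)
GNX@5: {A,C} ∩ {C} = {C} (intersection, +0)
JK@5: {C} ∪ {T} = {C,T} (union, +1)
GJKNX@5: {C} ∩ {C,T} = {C} (intersection, +0)
RT@5: {A} ∪ {G} = {A,G} (union, +1)
GJKNRTX@5: {C} ∪ {A,G} = {A,C,G} (union, +1)
GX@6: {C} ∩ {C} = {C} (intersection, +0)
GNX@6: {C} ∪ {T} = {C,T} (union, +1)
JK@6: {A} ∩ {A} = {A} (intersection, +0)
GJKNX@6: {C,T} ∪ {A} = {A,C,T} (union, +1)
RT@6: {A} ∪ {C} = {A,C} (union, +1)
GJKNRTX@6: {A,C,T} ∩ {A,C} = {A,C} (intersection, +0)
GX@7: {A} ∪ {T} = {A,T} (union, +1)
GNX@7: {A,T} ∪ {C} = {A,C,T} (union, +1)
JK@7: {T} ∩ {T} = {T} (intersection, +0)
GJKNX@7: {A,C,T} ∩ {T} = {T} (intersection, +0)
RT@7: {C} ∩ {C} = {C} (intersection, +0)
GJKNRTX@7: {T} ∪ {C} = {C,T} (union, +1)
per-site changes: [2, 3, 4, 4, 4, 4, 3, 3]; total = 27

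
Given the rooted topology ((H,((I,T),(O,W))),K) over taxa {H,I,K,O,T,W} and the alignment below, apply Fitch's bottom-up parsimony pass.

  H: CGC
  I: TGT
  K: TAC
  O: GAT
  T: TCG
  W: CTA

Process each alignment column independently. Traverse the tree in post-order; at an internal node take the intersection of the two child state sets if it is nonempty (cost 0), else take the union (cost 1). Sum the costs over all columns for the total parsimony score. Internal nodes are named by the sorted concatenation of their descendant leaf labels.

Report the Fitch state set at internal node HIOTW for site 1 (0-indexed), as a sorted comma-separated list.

G

site 0, node IT: I={T} ∩ T={T} → {T} (+0)
site 0, node OW: O={G} ∪ W={C} → {C,G} (+1)
site 0, node IOTW: IT={T} ∪ OW={C,G} → {C,G,T} (+1)
site 0, node HIOTW: H={C} ∩ IOTW={C,G,T} → {C} (+0)
site 0, node HIKOTW: HIOTW={C} ∪ K={T} → {C,T} (+1)
site 1, node IT: I={G} ∪ T={C} → {C,G} (+1)
site 1, node OW: O={A} ∪ W={T} → {A,T} (+1)
site 1, node IOTW: IT={C,G} ∪ OW={A,T} → {A,C,G,T} (+1)
site 1, node HIOTW: H={G} ∩ IOTW={A,C,G,T} → {G} (+0)
site 1, node HIKOTW: HIOTW={G} ∪ K={A} → {A,G} (+1)
site 2, node IT: I={T} ∪ T={G} → {G,T} (+1)
site 2, node OW: O={T} ∪ W={A} → {A,T} (+1)
site 2, node IOTW: IT={G,T} ∩ OW={A,T} → {T} (+0)
site 2, node HIOTW: H={C} ∪ IOTW={T} → {C,T} (+1)
site 2, node HIKOTW: HIOTW={C,T} ∩ K={C} → {C} (+0)
per-site changes: [3, 4, 3]; total = 10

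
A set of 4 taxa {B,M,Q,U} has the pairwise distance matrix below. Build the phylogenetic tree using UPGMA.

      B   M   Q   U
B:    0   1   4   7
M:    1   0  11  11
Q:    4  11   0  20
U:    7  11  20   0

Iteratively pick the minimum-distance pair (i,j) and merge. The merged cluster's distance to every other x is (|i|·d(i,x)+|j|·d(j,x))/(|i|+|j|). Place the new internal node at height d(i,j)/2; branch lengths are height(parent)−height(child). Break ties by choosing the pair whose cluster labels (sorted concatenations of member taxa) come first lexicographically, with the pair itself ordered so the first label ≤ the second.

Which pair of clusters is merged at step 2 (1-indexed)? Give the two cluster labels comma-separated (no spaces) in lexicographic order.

step 1: merge (B,M) at d=1; branch lengths B→1/2, M→1/2; new cluster BM
  updated: d(BM,Q)=15/2, d(BM,U)=9
step 2: merge (BM,Q) at d=15/2; branch lengths BM→13/4, Q→15/4; new cluster BMQ
  updated: d(BMQ,U)=38/3
step 3: merge (BMQ,U) at d=38/3; branch lengths BMQ→31/12, U→19/3; new cluster BMQU
final tree: (((B:1/2,M:1/2):13/4,Q:15/4):31/12,U:19/3)
total length: 203/12

BM,Q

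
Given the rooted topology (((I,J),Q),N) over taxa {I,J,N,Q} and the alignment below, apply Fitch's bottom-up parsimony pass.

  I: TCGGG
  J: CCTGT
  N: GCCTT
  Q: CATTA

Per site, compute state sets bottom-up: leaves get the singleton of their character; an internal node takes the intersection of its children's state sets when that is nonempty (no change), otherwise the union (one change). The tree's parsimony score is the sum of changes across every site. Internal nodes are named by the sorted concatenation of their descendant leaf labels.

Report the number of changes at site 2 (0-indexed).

site 0, node IJ: I={T} ∪ J={C} → {C,T} (+1)
site 0, node IJQ: IJ={C,T} ∩ Q={C} → {C} (+0)
site 0, node IJNQ: IJQ={C} ∪ N={G} → {C,G} (+1)
site 1, node IJ: I={C} ∩ J={C} → {C} (+0)
site 1, node IJQ: IJ={C} ∪ Q={A} → {A,C} (+1)
site 1, node IJNQ: IJQ={A,C} ∩ N={C} → {C} (+0)
site 2, node IJ: I={G} ∪ J={T} → {G,T} (+1)
site 2, node IJQ: IJ={G,T} ∩ Q={T} → {T} (+0)
site 2, node IJNQ: IJQ={T} ∪ N={C} → {C,T} (+1)
site 3, node IJ: I={G} ∩ J={G} → {G} (+0)
site 3, node IJQ: IJ={G} ∪ Q={T} → {G,T} (+1)
site 3, node IJNQ: IJQ={G,T} ∩ N={T} → {T} (+0)
site 4, node IJ: I={G} ∪ J={T} → {G,T} (+1)
site 4, node IJQ: IJ={G,T} ∪ Q={A} → {A,G,T} (+1)
site 4, node IJNQ: IJQ={A,G,T} ∩ N={T} → {T} (+0)
per-site changes: [2, 1, 2, 1, 2]; total = 8

2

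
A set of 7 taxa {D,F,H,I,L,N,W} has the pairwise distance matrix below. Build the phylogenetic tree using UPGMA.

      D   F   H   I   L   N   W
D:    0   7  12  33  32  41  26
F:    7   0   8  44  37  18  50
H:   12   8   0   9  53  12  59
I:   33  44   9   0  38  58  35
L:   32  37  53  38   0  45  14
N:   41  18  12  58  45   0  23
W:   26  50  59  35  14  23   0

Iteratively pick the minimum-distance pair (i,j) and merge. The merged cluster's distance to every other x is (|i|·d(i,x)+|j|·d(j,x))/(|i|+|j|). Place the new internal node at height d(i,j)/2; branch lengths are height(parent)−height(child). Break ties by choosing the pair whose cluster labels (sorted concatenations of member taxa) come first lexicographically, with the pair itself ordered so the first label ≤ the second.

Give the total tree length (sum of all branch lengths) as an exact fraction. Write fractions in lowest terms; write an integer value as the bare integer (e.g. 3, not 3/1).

1661/20

iteration 1: select D,F (d=7); attach at lengths (7/2, 7/2); label the merged cluster DF
  updated: d(DF,H)=10, d(DF,I)=77/2, d(DF,L)=69/2, d(DF,N)=59/2, d(DF,W)=38
iteration 2: select H,I (d=9); attach at lengths (9/2, 9/2); label the merged cluster HI
  updated: d(DF,HI)=97/4, d(HI,L)=91/2, d(HI,N)=35, d(HI,W)=47
iteration 3: select L,W (d=14); attach at lengths (7, 7); label the merged cluster LW
  updated: d(DF,LW)=145/4, d(HI,LW)=185/4, d(LW,N)=34
iteration 4: select DF,HI (d=97/4); attach at lengths (69/8, 61/8); label the merged cluster DFHI
  updated: d(DFHI,LW)=165/4, d(DFHI,N)=129/4
iteration 5: select DFHI,N (d=129/4); attach at lengths (4, 129/8); label the merged cluster DFHIN
  updated: d(DFHIN,LW)=199/5
iteration 6: select DFHIN,LW (d=199/5); attach at lengths (151/40, 129/10); label the merged cluster DFHILNW
final tree: ((((D:7/2,F:7/2):69/8,(H:9/2,I:9/2):61/8):4,N:129/8):151/40,(L:7,W:7):129/10)
total length: 1661/20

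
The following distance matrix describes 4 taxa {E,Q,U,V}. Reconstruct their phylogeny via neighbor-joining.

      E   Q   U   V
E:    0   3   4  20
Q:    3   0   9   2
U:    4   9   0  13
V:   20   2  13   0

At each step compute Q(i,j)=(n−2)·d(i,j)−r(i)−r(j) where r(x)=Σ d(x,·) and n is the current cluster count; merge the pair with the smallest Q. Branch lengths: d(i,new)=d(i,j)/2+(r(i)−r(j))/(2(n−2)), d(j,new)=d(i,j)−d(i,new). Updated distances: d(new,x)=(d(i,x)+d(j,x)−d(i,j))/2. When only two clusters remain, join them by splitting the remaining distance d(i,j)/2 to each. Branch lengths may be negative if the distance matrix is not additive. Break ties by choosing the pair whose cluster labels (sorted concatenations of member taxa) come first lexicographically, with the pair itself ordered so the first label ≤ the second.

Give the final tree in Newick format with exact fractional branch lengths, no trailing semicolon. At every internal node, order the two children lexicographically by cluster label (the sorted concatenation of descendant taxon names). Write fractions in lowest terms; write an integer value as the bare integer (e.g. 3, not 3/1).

step 1: merge (E,U) at d=4, Q=-45; branch lengths E→9/4, U→7/4; new cluster EU
  updated: d(EU,Q)=4, d(EU,V)=29/2
step 2: merge (EU,Q) at d=4, Q=-41/2; branch lengths EU→33/4, Q→-17/4; new cluster EQU
  updated: d(EQU,V)=25/4
step 3: merge (EQU,V) at d=25/4; branch lengths EQU→25/8, V→25/8; new cluster EQUV
final tree: (((E:9/4,U:7/4):33/4,Q:-17/4):25/8,V:25/8)
total length: 57/4

(((E:9/4,U:7/4):33/4,Q:-17/4):25/8,V:25/8)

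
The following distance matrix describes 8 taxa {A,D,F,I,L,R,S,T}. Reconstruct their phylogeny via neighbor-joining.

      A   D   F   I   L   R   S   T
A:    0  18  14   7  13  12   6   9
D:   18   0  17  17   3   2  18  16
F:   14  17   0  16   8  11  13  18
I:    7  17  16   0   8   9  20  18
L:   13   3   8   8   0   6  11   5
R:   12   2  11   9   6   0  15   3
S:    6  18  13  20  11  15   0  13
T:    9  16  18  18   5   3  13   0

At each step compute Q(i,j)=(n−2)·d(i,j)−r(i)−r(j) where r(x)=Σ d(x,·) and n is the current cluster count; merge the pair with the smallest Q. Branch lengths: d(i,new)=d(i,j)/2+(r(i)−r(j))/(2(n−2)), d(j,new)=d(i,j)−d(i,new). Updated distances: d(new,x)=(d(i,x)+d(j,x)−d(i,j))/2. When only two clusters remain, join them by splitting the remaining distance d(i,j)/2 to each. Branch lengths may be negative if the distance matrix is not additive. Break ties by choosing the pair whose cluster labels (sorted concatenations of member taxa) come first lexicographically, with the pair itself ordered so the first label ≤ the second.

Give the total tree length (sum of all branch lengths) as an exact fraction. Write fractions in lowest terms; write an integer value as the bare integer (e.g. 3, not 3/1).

iteration 1: select A,S (d=6, Q=-139); attach at lengths (19/12, 53/12); label the merged cluster AS
  updated: d(AS,D)=15, d(AS,F)=21/2, d(AS,I)=21/2, d(AS,L)=9, d(AS,R)=21/2, d(AS,T)=8
iteration 2: select D,R (d=2, Q=-203/2); attach at lengths (77/20, -37/20); label the merged cluster DR
  updated: d(AS,DR)=47/4, d(DR,F)=13, d(DR,I)=12, d(DR,L)=7/2, d(DR,T)=17/2
iteration 3: select AS,T (d=8, Q=-301/4); attach at lengths (97/32, 159/32); label the merged cluster AST
  updated: d(AST,DR)=49/8, d(AST,F)=41/4, d(AST,I)=41/4, d(AST,L)=3
iteration 4: select DR,L (d=7/2, Q=-373/8); attach at lengths (181/48, -13/48); label the merged cluster DLR
  updated: d(AST,DLR)=45/16, d(DLR,F)=35/4, d(DLR,I)=33/4
iteration 5: select AST,F (d=41/4, Q=-605/16); attach at lengths (141/64, 515/64); label the merged cluster AFST
  updated: d(AFST,DLR)=21/32, d(AFST,I)=8
iteration 6: select AFST,DLR (d=21/32, Q=-541/32); attach at lengths (13/64, 29/64); label the merged cluster ADFLRST
  updated: d(ADFLRST,I)=499/64
iteration 7: select ADFLRST,I (d=499/64); attach at lengths (499/128, 499/128); label the merged cluster ADFILRST
final tree: (((((A:19/12,S:53/12):97/32,T:159/32):141/64,F:515/64):13/64,((D:77/20,R:-37/20):181/48,L:-13/48):29/64):499/128,I:499/128)
total length: 2445/64

2445/64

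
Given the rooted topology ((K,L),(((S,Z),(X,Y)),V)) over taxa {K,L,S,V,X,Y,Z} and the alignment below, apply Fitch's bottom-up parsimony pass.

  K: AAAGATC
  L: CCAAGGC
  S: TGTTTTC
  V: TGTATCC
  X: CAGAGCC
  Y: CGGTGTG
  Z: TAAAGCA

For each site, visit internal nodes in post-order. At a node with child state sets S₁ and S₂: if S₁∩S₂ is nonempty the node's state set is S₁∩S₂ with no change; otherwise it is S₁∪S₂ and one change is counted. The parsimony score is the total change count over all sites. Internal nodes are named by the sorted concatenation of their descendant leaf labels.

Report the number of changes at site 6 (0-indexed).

2

KL@0: {A} ∪ {C} = {A,C} (union, +1)
SZ@0: {T} ∩ {T} = {T} (intersection, +0)
XY@0: {C} ∩ {C} = {C} (intersection, +0)
SXYZ@0: {T} ∪ {C} = {C,T} (union, +1)
SVXYZ@0: {C,T} ∩ {T} = {T} (intersection, +0)
KLSVXYZ@0: {A,C} ∪ {T} = {A,C,T} (union, +1)
KL@1: {A} ∪ {C} = {A,C} (union, +1)
SZ@1: {G} ∪ {A} = {A,G} (union, +1)
XY@1: {A} ∪ {G} = {A,G} (union, +1)
SXYZ@1: {A,G} ∩ {A,G} = {A,G} (intersection, +0)
SVXYZ@1: {A,G} ∩ {G} = {G} (intersection, +0)
KLSVXYZ@1: {A,C} ∪ {G} = {A,C,G} (union, +1)
KL@2: {A} ∩ {A} = {A} (intersection, +0)
SZ@2: {T} ∪ {A} = {A,T} (union, +1)
XY@2: {G} ∩ {G} = {G} (intersection, +0)
SXYZ@2: {A,T} ∪ {G} = {A,G,T} (union, +1)
SVXYZ@2: {A,G,T} ∩ {T} = {T} (intersection, +0)
KLSVXYZ@2: {A} ∪ {T} = {A,T} (union, +1)
KL@3: {G} ∪ {A} = {A,G} (union, +1)
SZ@3: {T} ∪ {A} = {A,T} (union, +1)
XY@3: {A} ∪ {T} = {A,T} (union, +1)
SXYZ@3: {A,T} ∩ {A,T} = {A,T} (intersection, +0)
SVXYZ@3: {A,T} ∩ {A} = {A} (intersection, +0)
KLSVXYZ@3: {A,G} ∩ {A} = {A} (intersection, +0)
KL@4: {A} ∪ {G} = {A,G} (union, +1)
SZ@4: {T} ∪ {G} = {G,T} (union, +1)
XY@4: {G} ∩ {G} = {G} (intersection, +0)
SXYZ@4: {G,T} ∩ {G} = {G} (intersection, +0)
SVXYZ@4: {G} ∪ {T} = {G,T} (union, +1)
KLSVXYZ@4: {A,G} ∩ {G,T} = {G} (intersection, +0)
KL@5: {T} ∪ {G} = {G,T} (union, +1)
SZ@5: {T} ∪ {C} = {C,T} (union, +1)
XY@5: {C} ∪ {T} = {C,T} (union, +1)
SXYZ@5: {C,T} ∩ {C,T} = {C,T} (intersection, +0)
SVXYZ@5: {C,T} ∩ {C} = {C} (intersection, +0)
KLSVXYZ@5: {G,T} ∪ {C} = {C,G,T} (union, +1)
KL@6: {C} ∩ {C} = {C} (intersection, +0)
SZ@6: {C} ∪ {A} = {A,C} (union, +1)
XY@6: {C} ∪ {G} = {C,G} (union, +1)
SXYZ@6: {A,C} ∩ {C,G} = {C} (intersection, +0)
SVXYZ@6: {C} ∩ {C} = {C} (intersection, +0)
KLSVXYZ@6: {C} ∩ {C} = {C} (intersection, +0)
per-site changes: [3, 4, 3, 3, 3, 4, 2]; total = 22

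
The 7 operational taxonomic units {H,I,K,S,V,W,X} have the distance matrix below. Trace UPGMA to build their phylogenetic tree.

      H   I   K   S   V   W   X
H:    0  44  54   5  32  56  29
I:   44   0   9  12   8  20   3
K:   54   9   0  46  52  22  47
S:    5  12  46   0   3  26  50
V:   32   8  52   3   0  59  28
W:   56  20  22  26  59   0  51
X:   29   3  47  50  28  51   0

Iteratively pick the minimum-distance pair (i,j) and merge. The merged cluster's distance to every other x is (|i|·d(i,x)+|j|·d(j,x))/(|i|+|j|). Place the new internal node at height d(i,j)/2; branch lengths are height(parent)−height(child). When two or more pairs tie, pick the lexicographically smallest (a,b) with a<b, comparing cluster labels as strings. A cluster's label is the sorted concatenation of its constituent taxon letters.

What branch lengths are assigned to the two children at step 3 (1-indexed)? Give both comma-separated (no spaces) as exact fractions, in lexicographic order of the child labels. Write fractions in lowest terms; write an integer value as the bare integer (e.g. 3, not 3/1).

iteration 1: select I,X (d=3); attach at lengths (3/2, 3/2); label the merged cluster IX
  updated: d(H,IX)=73/2, d(IX,K)=28, d(IX,S)=31, d(IX,V)=18, d(IX,W)=71/2
iteration 2: select S,V (d=3); attach at lengths (3/2, 3/2); label the merged cluster SV
  updated: d(H,SV)=37/2, d(IX,SV)=49/2, d(K,SV)=49, d(SV,W)=85/2
iteration 3: select H,SV (d=37/2); attach at lengths (37/4, 31/4); label the merged cluster HSV
  updated: d(HSV,IX)=57/2, d(HSV,K)=152/3, d(HSV,W)=47
iteration 4: select K,W (d=22); attach at lengths (11, 11); label the merged cluster KW
  updated: d(HSV,KW)=293/6, d(IX,KW)=127/4
iteration 5: select HSV,IX (d=57/2); attach at lengths (5, 51/4); label the merged cluster HISVX
  updated: d(HISVX,KW)=42
iteration 6: select HISVX,KW (d=42); attach at lengths (27/4, 10); label the merged cluster HIKSVWX
final tree: (((H:37/4,(S:3/2,V:3/2):31/4):5,(I:3/2,X:3/2):51/4):27/4,(K:11,W:11):10)
total length: 159/2

37/4,31/4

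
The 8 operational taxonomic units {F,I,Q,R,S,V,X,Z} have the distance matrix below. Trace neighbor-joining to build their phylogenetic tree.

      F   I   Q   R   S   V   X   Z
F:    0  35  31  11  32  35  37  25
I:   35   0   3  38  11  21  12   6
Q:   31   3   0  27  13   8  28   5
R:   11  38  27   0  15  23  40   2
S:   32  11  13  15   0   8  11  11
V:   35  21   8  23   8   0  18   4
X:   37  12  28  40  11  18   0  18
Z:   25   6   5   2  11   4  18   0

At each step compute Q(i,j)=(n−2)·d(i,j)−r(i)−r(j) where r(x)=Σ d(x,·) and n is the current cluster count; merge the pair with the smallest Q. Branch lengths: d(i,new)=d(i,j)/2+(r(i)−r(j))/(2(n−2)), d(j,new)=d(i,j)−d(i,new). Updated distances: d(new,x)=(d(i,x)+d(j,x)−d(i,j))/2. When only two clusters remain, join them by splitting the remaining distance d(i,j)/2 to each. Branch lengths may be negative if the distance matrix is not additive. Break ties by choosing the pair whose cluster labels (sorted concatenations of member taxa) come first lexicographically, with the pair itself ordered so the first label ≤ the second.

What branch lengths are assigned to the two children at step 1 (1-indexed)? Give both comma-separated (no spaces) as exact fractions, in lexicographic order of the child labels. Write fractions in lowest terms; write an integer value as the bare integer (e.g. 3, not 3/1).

step 1: merge (F,R) at d=11, Q=-296; branch lengths F→29/3, R→4/3; new cluster FR
  updated: d(FR,I)=31, d(FR,Q)=47/2, d(FR,S)=18, d(FR,V)=47/2, d(FR,X)=33, d(FR,Z)=8
step 2: merge (I,Q) at d=3, Q=-299/2; branch lengths I→37/20, Q→23/20; new cluster IQ
  updated: d(FR,IQ)=103/4, d(IQ,S)=21/2, d(IQ,V)=13, d(IQ,X)=37/2, d(IQ,Z)=4
step 3: merge (FR,Z) at d=8, Q=-485/4; branch lengths FR→381/32, Z→-125/32; new cluster FRZ
  updated: d(FRZ,IQ)=87/8, d(FRZ,S)=21/2, d(FRZ,V)=39/4, d(FRZ,X)=43/2
step 4: merge (S,X) at d=11, Q=-76; branch lengths S→2/3, X→31/3; new cluster SX
  updated: d(FRZ,SX)=21/2, d(IQ,SX)=9, d(SX,V)=15/2
step 5: merge (FRZ,IQ) at d=87/8, Q=-169/4; branch lengths FRZ→5, IQ→47/8; new cluster FIQRZ
  updated: d(FIQRZ,SX)=69/16, d(FIQRZ,V)=95/16
step 6: merge (FIQRZ,SX) at d=69/16, Q=-71/4; branch lengths FIQRZ→11/8, SX→47/16; new cluster FIQRSXZ
  updated: d(FIQRSXZ,V)=73/16
step 7: merge (FIQRSXZ,V) at d=73/16; branch lengths FIQRSXZ→73/32, V→73/32; new cluster FIQRSVXZ
final tree: (((((F:29/3,R:4/3):381/32,Z:-125/32):5,(I:37/20,Q:23/20):47/8):11/8,(S:2/3,X:31/3):47/16):73/32,V:73/32)
total length: 211/4

29/3,4/3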